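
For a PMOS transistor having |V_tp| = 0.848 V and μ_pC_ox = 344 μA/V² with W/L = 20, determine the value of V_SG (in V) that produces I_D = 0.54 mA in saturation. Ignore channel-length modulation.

k_p = μ_pC_ox · (W/L) = 6.88 mA/V².
In saturation I_D = ½ k_p (V_SG − |V_tp|)², so V_SG − |V_tp| = √(2 I_D / k_p) = √(2 × 0.54 / 6.88) = 0.396 V.
V_SG = 0.848 + 0.396 = 1.24 V.

V_SG = 1.24 V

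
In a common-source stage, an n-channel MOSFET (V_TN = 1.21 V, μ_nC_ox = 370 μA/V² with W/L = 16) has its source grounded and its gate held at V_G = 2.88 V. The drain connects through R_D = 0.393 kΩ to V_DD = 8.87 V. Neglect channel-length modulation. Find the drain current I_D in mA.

I_D = 8.26 mA

V_GS = V_G = 2.88 V, so V_ov = 2.88 − 1.21 = 1.67 V.
k_n = μ_nC_ox · (W/L) = 5.92 mA/V².
Assume saturation: I_D = ½ k_n V_ov² = 0.5 × 5.92 × 1.67² = 8.26 mA, giving V_DS = V_DD − I_D R_D = 8.87 − 8.26 × 0.393 = 5.63 V.
V_DS = 5.63 V ≥ V_ov = 1.67 V, confirming saturation.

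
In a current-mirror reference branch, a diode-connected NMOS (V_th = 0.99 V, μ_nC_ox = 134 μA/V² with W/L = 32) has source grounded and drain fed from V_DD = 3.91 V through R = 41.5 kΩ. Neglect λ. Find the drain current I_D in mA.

With gate tied to drain, V_GS = V_DS ≥ V_GS − V_th, so the device is in saturation.
k_n = μ_nC_ox · (W/L) = 4.288 mA/V².
KCL at the drain: ½ k_n (V_GS − V_th)² = (V_DD − V_GS)/R.
Let x = V_GS − 0.99. Then 89 x² + x − 2.92 = 0, giving x = 0.176 V (positive root), so V_GS = 1.17 V.
I_D = (V_DD − V_GS)/R = (3.91 − 1.17) / 41.5 = 0.0661 mA.

I_D = 0.0661 mA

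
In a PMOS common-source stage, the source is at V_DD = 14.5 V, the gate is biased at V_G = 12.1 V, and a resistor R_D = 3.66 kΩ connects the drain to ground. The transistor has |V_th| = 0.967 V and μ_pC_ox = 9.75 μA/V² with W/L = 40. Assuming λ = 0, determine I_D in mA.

I_D = 0.400 mA

V_SG = V_DD − V_G = 14.5 − 12.1 = 2.4 V, so V_ov = 2.4 − 0.967 = 1.43 V.
k_p = μ_pC_ox · (W/L) = 0.39 mA/V².
Assume saturation: I_D = ½ k_p V_ov² = 0.5 × 0.39 × 1.43² = 0.4 mA, giving V_SD = V_DD − I_D R_D = 14.5 − 0.4 × 3.66 = 13 V.
V_SD = 13 V ≥ V_ov = 1.43 V, confirming saturation.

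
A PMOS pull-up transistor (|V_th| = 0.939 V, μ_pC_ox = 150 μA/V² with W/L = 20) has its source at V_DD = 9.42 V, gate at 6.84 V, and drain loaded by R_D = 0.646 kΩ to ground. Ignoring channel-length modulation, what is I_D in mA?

V_SG = V_DD − V_G = 9.42 − 6.84 = 2.58 V, so V_ov = 2.58 − 0.939 = 1.64 V.
k_p = μ_pC_ox · (W/L) = 3 mA/V².
Assume saturation: I_D = ½ k_p V_ov² = 0.5 × 3 × 1.64² = 4.04 mA, giving V_SD = V_DD − I_D R_D = 9.42 − 4.04 × 0.646 = 6.81 V.
V_SD = 6.81 V ≥ V_ov = 1.64 V, confirming saturation.

I_D = 4.04 mA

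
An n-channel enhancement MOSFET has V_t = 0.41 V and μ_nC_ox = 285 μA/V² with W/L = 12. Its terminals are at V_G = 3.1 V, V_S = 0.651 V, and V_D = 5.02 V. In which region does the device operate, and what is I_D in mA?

Saturation; I_D = 7.11 mA

V_GS = V_G − V_S = 3.1 − 0.651 = 2.45 V; V_DS = V_D − V_S = 5.02 − 0.651 = 4.37 V.
k_n = μ_nC_ox · (W/L) = 3.42 mA/V².
V_ov = V_GS − V_t = 2.45 − 0.41 = 2.04 V.
Since V_DS = 4.37 V ≥ V_ov = 2.04 V, the device is in saturation.
I_D = ½ k_n V_ov² = 0.5 × 3.42 × 2.04² = 7.11 mA.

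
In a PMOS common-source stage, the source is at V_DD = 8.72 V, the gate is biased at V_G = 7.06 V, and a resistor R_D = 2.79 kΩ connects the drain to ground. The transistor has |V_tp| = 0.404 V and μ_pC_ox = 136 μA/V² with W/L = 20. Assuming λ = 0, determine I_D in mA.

V_SG = V_DD − V_G = 8.72 − 7.06 = 1.66 V, so V_ov = 1.66 − 0.404 = 1.26 V.
k_p = μ_pC_ox · (W/L) = 2.72 mA/V².
Assume saturation: I_D = ½ k_p V_ov² = 0.5 × 2.72 × 1.26² = 2.15 mA, giving V_SD = V_DD − I_D R_D = 8.72 − 2.15 × 2.79 = 2.73 V.
V_SD = 2.73 V ≥ V_ov = 1.26 V, confirming saturation.

I_D = 2.15 mA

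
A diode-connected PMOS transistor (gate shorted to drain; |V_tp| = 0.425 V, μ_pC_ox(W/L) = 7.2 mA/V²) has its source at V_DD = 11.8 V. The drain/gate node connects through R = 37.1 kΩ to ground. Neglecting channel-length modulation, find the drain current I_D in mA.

I_D = 0.299 mA

With gate tied to drain, V_SG = V_SD ≥ V_SG − |V_tp|, so the device is in saturation.
KCL at the drain: ½ k_p (V_SG − |V_tp|)² = (V_DD − V_SG)/R.
Let x = V_SG − 0.425. Then 134 x² + x − 11.38 = 0, giving x = 0.288 V (positive root), so V_SG = 0.713 V.
I_D = (V_DD − V_SG)/R = (11.8 − 0.713) / 37.1 = 0.299 mA.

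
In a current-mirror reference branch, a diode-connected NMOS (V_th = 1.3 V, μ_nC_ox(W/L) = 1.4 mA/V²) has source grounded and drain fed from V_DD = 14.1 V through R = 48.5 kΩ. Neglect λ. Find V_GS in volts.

With gate tied to drain, V_GS = V_DS ≥ V_GS − V_th, so the device is in saturation.
KCL at the drain: ½ k_n (V_GS − V_th)² = (V_DD − V_GS)/R.
Let x = V_GS − 1.3. Then 33.9 x² + x − 12.8 = 0, giving x = 0.599 V (positive root), so V_GS = 1.9 V.
I_D = (V_DD − V_GS)/R = (14.1 − 1.9) / 48.5 = 0.252 mA.

V_GS = 1.90 V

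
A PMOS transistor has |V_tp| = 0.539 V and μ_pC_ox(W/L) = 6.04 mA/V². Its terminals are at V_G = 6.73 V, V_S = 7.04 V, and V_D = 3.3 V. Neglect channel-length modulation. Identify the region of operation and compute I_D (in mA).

V_SG = V_S − V_G = 7.04 − 6.73 = 0.31 V; V_SD = V_S − V_D = 7.04 − 3.3 = 3.74 V.
V_SG = 0.31 V < |V_tp| = 0.539 V, so the transistor is in cutoff.

Cutoff; I_D = 0 mA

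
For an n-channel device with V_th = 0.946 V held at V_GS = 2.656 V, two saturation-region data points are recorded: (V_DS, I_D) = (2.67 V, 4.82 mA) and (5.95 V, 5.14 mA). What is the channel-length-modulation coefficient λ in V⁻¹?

With V_GS fixed, I_D ∝ (1 + λ V_DS) in saturation, so I_D2/I_D1 = (1 + λ V_DS2)/(1 + λ V_DS1).
5.14/4.82 = 1.066 = (1 + 5.95 λ)/(1 + 2.67 λ).
Solving: λ (I_D1 V_DS2 − I_D2 V_DS1) = I_D2 − I_D1, so λ = (5.14 − 4.82) / (4.82 × 5.95 − 5.14 × 2.67) = 0.32 / 15 = 0.0214 V⁻¹.

λ = 0.0214 V⁻¹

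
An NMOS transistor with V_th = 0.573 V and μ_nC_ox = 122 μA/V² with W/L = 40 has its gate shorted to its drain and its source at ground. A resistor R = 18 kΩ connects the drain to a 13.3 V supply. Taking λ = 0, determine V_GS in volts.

V_GS = 1.10 V

With gate tied to drain, V_GS = V_DS ≥ V_GS − V_th, so the device is in saturation.
k_n = μ_nC_ox · (W/L) = 4.88 mA/V².
KCL at the drain: ½ k_n (V_GS − V_th)² = (V_DD − V_GS)/R.
Let x = V_GS − 0.573. Then 43.9 x² + x − 12.73 = 0, giving x = 0.527 V (positive root), so V_GS = 1.1 V.
I_D = (V_DD − V_GS)/R = (13.3 − 1.1) / 18 = 0.678 mA.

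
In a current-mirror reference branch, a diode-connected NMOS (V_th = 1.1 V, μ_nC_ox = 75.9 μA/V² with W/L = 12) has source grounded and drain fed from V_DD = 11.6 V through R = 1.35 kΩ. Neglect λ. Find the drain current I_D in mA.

I_D = 5.26 mA

With gate tied to drain, V_GS = V_DS ≥ V_GS − V_th, so the device is in saturation.
k_n = μ_nC_ox · (W/L) = 0.9108 mA/V².
KCL at the drain: ½ k_n (V_GS − V_th)² = (V_DD − V_GS)/R.
Let x = V_GS − 1.1. Then 0.615 x² + x − 10.5 = 0, giving x = 3.4 V (positive root), so V_GS = 4.5 V.
I_D = (V_DD − V_GS)/R = (11.6 − 4.5) / 1.35 = 5.26 mA.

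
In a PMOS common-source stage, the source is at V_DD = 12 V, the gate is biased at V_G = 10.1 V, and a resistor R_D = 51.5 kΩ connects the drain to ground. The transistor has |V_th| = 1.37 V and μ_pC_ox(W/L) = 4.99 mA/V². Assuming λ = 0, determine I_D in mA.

V_SG = V_DD − V_G = 12 − 10.1 = 1.9 V, so V_ov = 1.9 − 1.37 = 0.53 V.
Assume saturation: I_D = ½ k_p V_ov² = 0.5 × 4.99 × 0.53² = 0.701 mA, giving V_SD = V_DD − I_D R_D = 12 − 0.701 × 51.5 = -24.1 V.
But -24.1 V < V_ov = 0.53 V, so the device is actually in triode.
In triode I_D = k_p[V_ov V_SD − ½ V_SD²] and I_D = (V_DD − V_SD)/R_D. Equating: 128 V_SD² − 137.2 V_SD + 12 = 0, giving V_SD = 0.0961 V (the root below V_ov).
I_D = (12 − 0.0961) / 51.5 = 0.231 mA.

I_D = 0.231 mA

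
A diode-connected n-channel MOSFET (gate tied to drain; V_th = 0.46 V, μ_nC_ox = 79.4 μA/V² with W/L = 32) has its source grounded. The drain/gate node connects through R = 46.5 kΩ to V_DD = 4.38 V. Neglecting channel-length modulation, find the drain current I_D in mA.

I_D = 0.0789 mA

With gate tied to drain, V_GS = V_DS ≥ V_GS − V_th, so the device is in saturation.
k_n = μ_nC_ox · (W/L) = 2.541 mA/V².
KCL at the drain: ½ k_n (V_GS − V_th)² = (V_DD − V_GS)/R.
Let x = V_GS − 0.46. Then 59.1 x² + x − 3.92 = 0, giving x = 0.249 V (positive root), so V_GS = 0.709 V.
I_D = (V_DD − V_GS)/R = (4.38 − 0.709) / 46.5 = 0.0789 mA.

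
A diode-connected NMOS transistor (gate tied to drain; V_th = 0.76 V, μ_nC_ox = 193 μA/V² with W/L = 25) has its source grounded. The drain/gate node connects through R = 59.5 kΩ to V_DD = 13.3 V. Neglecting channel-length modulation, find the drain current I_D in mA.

I_D = 0.206 mA

With gate tied to drain, V_GS = V_DS ≥ V_GS − V_th, so the device is in saturation.
k_n = μ_nC_ox · (W/L) = 4.825 mA/V².
KCL at the drain: ½ k_n (V_GS − V_th)² = (V_DD − V_GS)/R.
Let x = V_GS − 0.76. Then 144 x² + x − 12.54 = 0, giving x = 0.292 V (positive root), so V_GS = 1.05 V.
I_D = (V_DD − V_GS)/R = (13.3 − 1.05) / 59.5 = 0.206 mA.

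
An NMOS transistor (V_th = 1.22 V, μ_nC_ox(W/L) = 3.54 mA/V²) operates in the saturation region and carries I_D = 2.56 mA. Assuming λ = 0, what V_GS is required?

In saturation I_D = ½ k_n (V_GS − V_th)², so V_GS − V_th = √(2 I_D / k_n) = √(2 × 2.56 / 3.54) = 1.2 V.
V_GS = 1.22 + 1.2 = 2.42 V.

V_GS = 2.42 V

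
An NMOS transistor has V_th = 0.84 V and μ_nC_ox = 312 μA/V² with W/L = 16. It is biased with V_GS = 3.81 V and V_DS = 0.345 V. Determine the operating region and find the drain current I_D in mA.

Triode; I_D = 4.82 mA

k_n = μ_nC_ox · (W/L) = 4.992 mA/V².
V_ov = V_GS − V_th = 3.81 − 0.84 = 2.97 V.
Since V_DS = 0.345 V < V_ov = 2.97 V, the device is in the triode region.
I_D = k_n [V_ov · V_DS − ½ V_DS²] = 4.992 × [2.97 × 0.345 − 0.5 × 0.345²] = 4.82 mA.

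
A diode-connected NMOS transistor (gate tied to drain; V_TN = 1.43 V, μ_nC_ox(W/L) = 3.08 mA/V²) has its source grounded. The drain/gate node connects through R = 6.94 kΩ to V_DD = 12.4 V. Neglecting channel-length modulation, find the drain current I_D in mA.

With gate tied to drain, V_GS = V_DS ≥ V_GS − V_TN, so the device is in saturation.
KCL at the drain: ½ k_n (V_GS − V_TN)² = (V_DD − V_GS)/R.
Let x = V_GS − 1.43. Then 10.7 x² + x − 10.97 = 0, giving x = 0.967 V (positive root), so V_GS = 2.4 V.
I_D = (V_DD − V_GS)/R = (12.4 − 2.4) / 6.94 = 1.44 mA.

I_D = 1.44 mA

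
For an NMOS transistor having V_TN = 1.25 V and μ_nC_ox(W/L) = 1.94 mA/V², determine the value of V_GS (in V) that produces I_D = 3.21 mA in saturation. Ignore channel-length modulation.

V_GS = 3.07 V

In saturation I_D = ½ k_n (V_GS − V_TN)², so V_GS − V_TN = √(2 I_D / k_n) = √(2 × 3.21 / 1.94) = 1.82 V.
V_GS = 1.25 + 1.82 = 3.07 V.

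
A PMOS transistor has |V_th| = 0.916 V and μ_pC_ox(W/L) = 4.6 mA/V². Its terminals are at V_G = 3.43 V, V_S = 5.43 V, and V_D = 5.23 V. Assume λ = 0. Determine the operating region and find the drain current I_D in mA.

V_SG = V_S − V_G = 5.43 − 3.43 = 2 V; V_SD = V_S − V_D = 5.43 − 5.23 = 0.2 V.
V_ov = V_SG − |V_th| = 2 − 0.916 = 1.08 V.
Since V_SD = 0.2 V < V_ov = 1.08 V, the device is in the triode region.
I_D = k_p [V_ov · V_SD − ½ V_SD²] = 4.6 × [1.08 × 0.2 − 0.5 × 0.2²] = 0.905 mA.

Triode; I_D = 0.905 mA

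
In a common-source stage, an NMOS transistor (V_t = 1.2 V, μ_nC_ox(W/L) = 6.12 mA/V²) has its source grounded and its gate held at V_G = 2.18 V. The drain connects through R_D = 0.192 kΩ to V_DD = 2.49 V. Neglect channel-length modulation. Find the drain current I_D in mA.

V_GS = V_G = 2.18 V, so V_ov = 2.18 − 1.2 = 0.98 V.
Assume saturation: I_D = ½ k_n V_ov² = 0.5 × 6.12 × 0.98² = 2.94 mA, giving V_DS = V_DD − I_D R_D = 2.49 − 2.94 × 0.192 = 1.93 V.
V_DS = 1.93 V ≥ V_ov = 0.98 V, confirming saturation.

I_D = 2.94 mA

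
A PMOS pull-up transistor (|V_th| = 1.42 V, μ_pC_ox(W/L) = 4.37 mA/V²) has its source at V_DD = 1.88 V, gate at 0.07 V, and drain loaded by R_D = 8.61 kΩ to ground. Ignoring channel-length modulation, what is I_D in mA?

V_SG = V_DD − V_G = 1.88 − 0.07 = 1.81 V, so V_ov = 1.81 − 1.42 = 0.39 V.
Assume saturation: I_D = ½ k_p V_ov² = 0.5 × 4.37 × 0.39² = 0.332 mA, giving V_SD = V_DD − I_D R_D = 1.88 − 0.332 × 8.61 = -0.981 V.
But -0.981 V < V_ov = 0.39 V, so the device is actually in triode.
In triode I_D = k_p[V_ov V_SD − ½ V_SD²] and I_D = (V_DD − V_SD)/R_D. Equating: 18.8 V_SD² − 15.67 V_SD + 1.88 = 0, giving V_SD = 0.145 V (the root below V_ov).
I_D = (1.88 − 0.145) / 8.61 = 0.201 mA.

I_D = 0.201 mA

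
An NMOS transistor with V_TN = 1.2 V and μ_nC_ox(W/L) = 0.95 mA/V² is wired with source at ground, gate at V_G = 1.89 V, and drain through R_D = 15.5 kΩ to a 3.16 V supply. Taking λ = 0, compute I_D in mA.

V_GS = V_G = 1.89 V, so V_ov = 1.89 − 1.2 = 0.69 V.
Assume saturation: I_D = ½ k_n V_ov² = 0.5 × 0.95 × 0.69² = 0.226 mA, giving V_DS = V_DD − I_D R_D = 3.16 − 0.226 × 15.5 = -0.345 V.
But -0.345 V < V_ov = 0.69 V, so the device is actually in triode.
In triode I_D = k_n[V_ov V_DS − ½ V_DS²] and I_D = (V_DD − V_DS)/R_D. Equating: 7.36 V_DS² − 11.16 V_DS + 3.16 = 0, giving V_DS = 0.377 V (the root below V_ov).
I_D = (3.16 − 0.377) / 15.5 = 0.18 mA.

I_D = 0.180 mA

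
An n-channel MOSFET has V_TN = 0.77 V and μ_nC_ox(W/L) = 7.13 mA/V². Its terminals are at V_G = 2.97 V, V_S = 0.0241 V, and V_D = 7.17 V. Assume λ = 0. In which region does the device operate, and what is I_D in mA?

Saturation; I_D = 16.9 mA

V_GS = V_G − V_S = 2.97 − 0.0241 = 2.95 V; V_DS = V_D − V_S = 7.17 − 0.0241 = 7.15 V.
V_ov = V_GS − V_TN = 2.95 − 0.77 = 2.18 V.
Since V_DS = 7.15 V ≥ V_ov = 2.18 V, the device is in saturation.
I_D = ½ k_n V_ov² = 0.5 × 7.13 × 2.18² = 16.9 mA.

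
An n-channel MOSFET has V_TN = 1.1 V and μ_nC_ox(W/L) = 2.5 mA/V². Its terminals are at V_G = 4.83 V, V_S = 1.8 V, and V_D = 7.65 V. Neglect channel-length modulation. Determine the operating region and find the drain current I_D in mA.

V_GS = V_G − V_S = 4.83 − 1.8 = 3.03 V; V_DS = V_D − V_S = 7.65 − 1.8 = 5.85 V.
V_ov = V_GS − V_TN = 3.03 − 1.1 = 1.93 V.
Since V_DS = 5.85 V ≥ V_ov = 1.93 V, the device is in saturation.
I_D = ½ k_n V_ov² = 0.5 × 2.5 × 1.93² = 4.66 mA.

Saturation; I_D = 4.66 mA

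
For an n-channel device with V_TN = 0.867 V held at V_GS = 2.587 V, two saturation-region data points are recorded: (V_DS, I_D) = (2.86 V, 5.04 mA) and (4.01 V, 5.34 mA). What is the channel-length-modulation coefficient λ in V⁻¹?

λ = 0.0608 V⁻¹

With V_GS fixed, I_D ∝ (1 + λ V_DS) in saturation, so I_D2/I_D1 = (1 + λ V_DS2)/(1 + λ V_DS1).
5.34/5.04 = 1.06 = (1 + 4.01 λ)/(1 + 2.86 λ).
Solving: λ (I_D1 V_DS2 − I_D2 V_DS1) = I_D2 − I_D1, so λ = (5.34 − 5.04) / (5.04 × 4.01 − 5.34 × 2.86) = 0.3 / 4.94 = 0.0608 V⁻¹.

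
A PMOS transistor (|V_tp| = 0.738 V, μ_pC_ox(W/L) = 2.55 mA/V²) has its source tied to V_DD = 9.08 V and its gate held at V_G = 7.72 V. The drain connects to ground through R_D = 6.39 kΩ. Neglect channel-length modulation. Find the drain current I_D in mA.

V_SG = V_DD − V_G = 9.08 − 7.72 = 1.36 V, so V_ov = 1.36 − 0.738 = 0.622 V.
Assume saturation: I_D = ½ k_p V_ov² = 0.5 × 2.55 × 0.622² = 0.493 mA, giving V_SD = V_DD − I_D R_D = 9.08 − 0.493 × 6.39 = 5.93 V.
V_SD = 5.93 V ≥ V_ov = 0.622 V, confirming saturation.

I_D = 0.493 mA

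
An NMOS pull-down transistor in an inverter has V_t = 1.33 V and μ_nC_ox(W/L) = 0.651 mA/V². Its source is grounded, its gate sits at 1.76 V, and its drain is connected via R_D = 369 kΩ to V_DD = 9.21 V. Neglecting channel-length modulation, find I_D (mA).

V_GS = V_G = 1.76 V, so V_ov = 1.76 − 1.33 = 0.43 V.
Assume saturation: I_D = ½ k_n V_ov² = 0.5 × 0.651 × 0.43² = 0.0602 mA, giving V_DS = V_DD − I_D R_D = 9.21 − 0.0602 × 369 = -13 V.
But -13 V < V_ov = 0.43 V, so the device is actually in triode.
In triode I_D = k_n[V_ov V_DS − ½ V_DS²] and I_D = (V_DD − V_DS)/R_D. Equating: 120 V_DS² − 104.3 V_DS + 9.21 = 0, giving V_DS = 0.0998 V (the root below V_ov).
I_D = (9.21 − 0.0998) / 369 = 0.0247 mA.

I_D = 0.0247 mA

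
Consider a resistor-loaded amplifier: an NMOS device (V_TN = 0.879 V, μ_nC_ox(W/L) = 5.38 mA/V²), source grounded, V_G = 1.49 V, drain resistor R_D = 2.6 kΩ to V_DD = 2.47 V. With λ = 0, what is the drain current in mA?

V_GS = V_G = 1.49 V, so V_ov = 1.49 − 0.879 = 0.611 V.
Assume saturation: I_D = ½ k_n V_ov² = 0.5 × 5.38 × 0.611² = 1 mA, giving V_DS = V_DD − I_D R_D = 2.47 − 1 × 2.6 = -0.141 V.
But -0.141 V < V_ov = 0.611 V, so the device is actually in triode.
In triode I_D = k_n[V_ov V_DS − ½ V_DS²] and I_D = (V_DD − V_DS)/R_D. Equating: 6.99 V_DS² − 9.547 V_DS + 2.47 = 0, giving V_DS = 0.347 V (the root below V_ov).
I_D = (2.47 − 0.347) / 2.6 = 0.817 mA.

I_D = 0.817 mA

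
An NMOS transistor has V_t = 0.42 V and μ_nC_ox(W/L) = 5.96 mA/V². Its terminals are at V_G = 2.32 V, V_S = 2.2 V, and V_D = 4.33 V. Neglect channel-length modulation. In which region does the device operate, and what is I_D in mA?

V_GS = V_G − V_S = 2.32 − 2.2 = 0.12 V; V_DS = V_D − V_S = 4.33 − 2.2 = 2.13 V.
V_GS = 0.12 V < V_t = 0.42 V, so the transistor is in cutoff.

Cutoff; I_D = 0 mA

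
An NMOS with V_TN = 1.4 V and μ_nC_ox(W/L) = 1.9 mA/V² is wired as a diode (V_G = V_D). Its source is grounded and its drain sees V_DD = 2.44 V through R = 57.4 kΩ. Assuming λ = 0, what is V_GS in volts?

V_GS = 1.53 V

With gate tied to drain, V_GS = V_DS ≥ V_GS − V_TN, so the device is in saturation.
KCL at the drain: ½ k_n (V_GS − V_TN)² = (V_DD − V_GS)/R.
Let x = V_GS − 1.4. Then 54.5 x² + x − 1.04 = 0, giving x = 0.129 V (positive root), so V_GS = 1.53 V.
I_D = (V_DD − V_GS)/R = (2.44 − 1.53) / 57.4 = 0.0159 mA.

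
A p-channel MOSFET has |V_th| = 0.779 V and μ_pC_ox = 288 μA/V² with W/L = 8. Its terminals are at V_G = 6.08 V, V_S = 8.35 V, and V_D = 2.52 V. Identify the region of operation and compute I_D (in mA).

Saturation; I_D = 2.56 mA

V_SG = V_S − V_G = 8.35 − 6.08 = 2.27 V; V_SD = V_S − V_D = 8.35 − 2.52 = 5.83 V.
k_p = μ_pC_ox · (W/L) = 2.304 mA/V².
V_ov = V_SG − |V_th| = 2.27 − 0.779 = 1.49 V.
Since V_SD = 5.83 V ≥ V_ov = 1.49 V, the device is in saturation.
I_D = ½ k_p V_ov² = 0.5 × 2.304 × 1.49² = 2.56 mA.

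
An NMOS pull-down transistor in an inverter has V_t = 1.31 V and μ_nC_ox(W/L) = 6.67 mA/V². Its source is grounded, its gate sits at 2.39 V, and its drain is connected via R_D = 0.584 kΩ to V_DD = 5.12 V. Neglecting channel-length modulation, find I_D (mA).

V_GS = V_G = 2.39 V, so V_ov = 2.39 − 1.31 = 1.08 V.
Assume saturation: I_D = ½ k_n V_ov² = 0.5 × 6.67 × 1.08² = 3.89 mA, giving V_DS = V_DD − I_D R_D = 5.12 − 3.89 × 0.584 = 2.85 V.
V_DS = 2.85 V ≥ V_ov = 1.08 V, confirming saturation.

I_D = 3.89 mA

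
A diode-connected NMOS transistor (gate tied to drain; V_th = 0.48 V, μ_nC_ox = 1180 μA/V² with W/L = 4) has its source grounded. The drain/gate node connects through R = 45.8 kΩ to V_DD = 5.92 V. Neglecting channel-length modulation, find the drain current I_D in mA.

With gate tied to drain, V_GS = V_DS ≥ V_GS − V_th, so the device is in saturation.
k_n = μ_nC_ox · (W/L) = 4.72 mA/V².
KCL at the drain: ½ k_n (V_GS − V_th)² = (V_DD − V_GS)/R.
Let x = V_GS − 0.48. Then 108 x² + x − 5.44 = 0, giving x = 0.22 V (positive root), so V_GS = 0.7 V.
I_D = (V_DD − V_GS)/R = (5.92 − 0.7) / 45.8 = 0.114 mA.

I_D = 0.114 mA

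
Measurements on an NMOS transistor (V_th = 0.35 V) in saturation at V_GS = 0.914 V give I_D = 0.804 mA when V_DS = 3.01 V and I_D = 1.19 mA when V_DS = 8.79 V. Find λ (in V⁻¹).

With V_GS fixed, I_D ∝ (1 + λ V_DS) in saturation, so I_D2/I_D1 = (1 + λ V_DS2)/(1 + λ V_DS1).
1.19/0.804 = 1.48 = (1 + 8.79 λ)/(1 + 3.01 λ).
Solving: λ (I_D1 V_DS2 − I_D2 V_DS1) = I_D2 − I_D1, so λ = (1.19 − 0.804) / (0.804 × 8.79 − 1.19 × 3.01) = 0.386 / 3.49 = 0.111 V⁻¹.

λ = 0.111 V⁻¹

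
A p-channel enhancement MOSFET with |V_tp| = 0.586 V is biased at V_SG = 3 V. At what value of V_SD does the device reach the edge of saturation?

V_SD,sat = 2.41 V

The boundary between triode and saturation is V_SD = V_SG − |V_tp| = V_ov.
V_ov = 3 − 0.586 = 2.41 V.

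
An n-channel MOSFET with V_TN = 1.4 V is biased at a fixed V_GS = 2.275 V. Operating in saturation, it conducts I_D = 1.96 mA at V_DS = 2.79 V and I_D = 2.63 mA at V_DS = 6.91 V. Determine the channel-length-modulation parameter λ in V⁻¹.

λ = 0.108 V⁻¹

With V_GS fixed, I_D ∝ (1 + λ V_DS) in saturation, so I_D2/I_D1 = (1 + λ V_DS2)/(1 + λ V_DS1).
2.63/1.96 = 1.342 = (1 + 6.91 λ)/(1 + 2.79 λ).
Solving: λ (I_D1 V_DS2 − I_D2 V_DS1) = I_D2 − I_D1, so λ = (2.63 − 1.96) / (1.96 × 6.91 − 2.63 × 2.79) = 0.67 / 6.21 = 0.108 V⁻¹.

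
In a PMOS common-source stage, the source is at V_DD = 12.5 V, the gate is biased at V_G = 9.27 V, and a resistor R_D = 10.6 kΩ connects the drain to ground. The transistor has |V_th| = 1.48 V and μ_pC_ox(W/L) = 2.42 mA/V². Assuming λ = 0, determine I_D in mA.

I_D = 1.15 mA

V_SG = V_DD − V_G = 12.5 − 9.27 = 3.23 V, so V_ov = 3.23 − 1.48 = 1.75 V.
Assume saturation: I_D = ½ k_p V_ov² = 0.5 × 2.42 × 1.75² = 3.71 mA, giving V_SD = V_DD − I_D R_D = 12.5 − 3.71 × 10.6 = -26.8 V.
But -26.8 V < V_ov = 1.75 V, so the device is actually in triode.
In triode I_D = k_p[V_ov V_SD − ½ V_SD²] and I_D = (V_DD − V_SD)/R_D. Equating: 12.8 V_SD² − 45.89 V_SD + 12.5 = 0, giving V_SD = 0.297 V (the root below V_ov).
I_D = (12.5 − 0.297) / 10.6 = 1.15 mA.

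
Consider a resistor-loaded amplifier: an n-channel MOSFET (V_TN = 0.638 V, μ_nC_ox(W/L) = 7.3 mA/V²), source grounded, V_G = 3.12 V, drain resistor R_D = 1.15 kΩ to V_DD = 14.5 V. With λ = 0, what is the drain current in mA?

V_GS = V_G = 3.12 V, so V_ov = 3.12 − 0.638 = 2.48 V.
Assume saturation: I_D = ½ k_n V_ov² = 0.5 × 7.3 × 2.48² = 22.5 mA, giving V_DS = V_DD − I_D R_D = 14.5 − 22.5 × 1.15 = -11.4 V.
But -11.4 V < V_ov = 2.48 V, so the device is actually in triode.
In triode I_D = k_n[V_ov V_DS − ½ V_DS²] and I_D = (V_DD − V_DS)/R_D. Equating: 4.2 V_DS² − 21.84 V_DS + 14.5 = 0, giving V_DS = 0.781 V (the root below V_ov).
I_D = (14.5 − 0.781) / 1.15 = 11.9 mA.

I_D = 11.9 mA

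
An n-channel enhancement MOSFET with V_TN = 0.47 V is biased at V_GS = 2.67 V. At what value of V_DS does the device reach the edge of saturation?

V_DS,sat = 2.20 V

The boundary between triode and saturation is V_DS = V_GS − V_TN = V_ov.
V_ov = 2.67 − 0.47 = 2.2 V.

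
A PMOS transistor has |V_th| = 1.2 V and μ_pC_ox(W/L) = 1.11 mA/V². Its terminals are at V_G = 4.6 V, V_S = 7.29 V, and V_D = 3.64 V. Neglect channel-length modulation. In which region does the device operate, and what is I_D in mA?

V_SG = V_S − V_G = 7.29 − 4.6 = 2.69 V; V_SD = V_S − V_D = 7.29 − 3.64 = 3.65 V.
V_ov = V_SG − |V_th| = 2.69 − 1.2 = 1.49 V.
Since V_SD = 3.65 V ≥ V_ov = 1.49 V, the device is in saturation.
I_D = ½ k_p V_ov² = 0.5 × 1.11 × 1.49² = 1.23 mA.

Saturation; I_D = 1.23 mA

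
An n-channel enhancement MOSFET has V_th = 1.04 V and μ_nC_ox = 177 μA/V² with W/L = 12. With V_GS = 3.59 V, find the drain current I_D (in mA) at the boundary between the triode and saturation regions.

At the boundary V_DS = V_ov = V_GS − V_th = 3.59 − 1.04 = 2.55 V.
k_n = μ_nC_ox · (W/L) = 2.124 mA/V².
I_D = ½ k_n V_ov² = 0.5 × 2.124 × 2.55² = 6.91 mA.

I_D = 6.91 mA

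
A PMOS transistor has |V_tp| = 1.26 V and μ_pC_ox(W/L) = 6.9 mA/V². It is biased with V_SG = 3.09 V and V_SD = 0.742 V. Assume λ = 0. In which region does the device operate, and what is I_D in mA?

V_ov = V_SG − |V_tp| = 3.09 − 1.26 = 1.83 V.
Since V_SD = 0.742 V < V_ov = 1.83 V, the device is in the triode region.
I_D = k_p [V_ov · V_SD − ½ V_SD²] = 6.9 × [1.83 × 0.742 − 0.5 × 0.742²] = 7.47 mA.

Triode; I_D = 7.47 mA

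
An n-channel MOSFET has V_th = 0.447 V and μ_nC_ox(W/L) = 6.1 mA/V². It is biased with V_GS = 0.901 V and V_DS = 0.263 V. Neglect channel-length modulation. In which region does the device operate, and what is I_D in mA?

V_ov = V_GS − V_th = 0.901 − 0.447 = 0.454 V.
Since V_DS = 0.263 V < V_ov = 0.454 V, the device is in the triode region.
I_D = k_n [V_ov · V_DS − ½ V_DS²] = 6.1 × [0.454 × 0.263 − 0.5 × 0.263²] = 0.517 mA.

Triode; I_D = 0.517 mA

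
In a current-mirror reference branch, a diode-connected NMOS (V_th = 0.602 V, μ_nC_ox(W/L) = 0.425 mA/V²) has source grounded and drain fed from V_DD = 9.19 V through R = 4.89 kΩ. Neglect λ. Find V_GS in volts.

V_GS = 3.04 V

With gate tied to drain, V_GS = V_DS ≥ V_GS − V_th, so the device is in saturation.
KCL at the drain: ½ k_n (V_GS − V_th)² = (V_DD − V_GS)/R.
Let x = V_GS − 0.602. Then 1.04 x² + x − 8.588 = 0, giving x = 2.43 V (positive root), so V_GS = 3.04 V.
I_D = (V_DD − V_GS)/R = (9.19 − 3.04) / 4.89 = 1.26 mA.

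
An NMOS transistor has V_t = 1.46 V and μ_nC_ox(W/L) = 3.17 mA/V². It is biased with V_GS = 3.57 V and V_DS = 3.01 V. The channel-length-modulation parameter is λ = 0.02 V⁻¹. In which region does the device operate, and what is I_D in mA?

Saturation; I_D = 7.48 mA

V_ov = V_GS − V_t = 3.57 − 1.46 = 2.11 V.
Since V_DS = 3.01 V ≥ V_ov = 2.11 V, the device is in saturation.
I_D = ½ k_n V_ov² (1 + λ V_DS) = 0.5 × 3.17 × 2.11² × (1 + 0.02 × 3.01) = 7.48 mA.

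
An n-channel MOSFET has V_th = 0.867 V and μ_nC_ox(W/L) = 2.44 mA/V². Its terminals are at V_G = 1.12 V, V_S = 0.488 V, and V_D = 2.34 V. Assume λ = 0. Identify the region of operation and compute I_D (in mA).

V_GS = V_G − V_S = 1.12 − 0.488 = 0.632 V; V_DS = V_D − V_S = 2.34 − 0.488 = 1.85 V.
V_GS = 0.632 V < V_th = 0.867 V, so the transistor is in cutoff.

Cutoff; I_D = 0 mA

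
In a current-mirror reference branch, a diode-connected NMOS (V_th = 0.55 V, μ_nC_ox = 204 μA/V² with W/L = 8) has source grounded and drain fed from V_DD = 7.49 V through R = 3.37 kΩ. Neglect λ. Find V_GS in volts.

V_GS = 1.97 V

With gate tied to drain, V_GS = V_DS ≥ V_GS − V_th, so the device is in saturation.
k_n = μ_nC_ox · (W/L) = 1.632 mA/V².
KCL at the drain: ½ k_n (V_GS − V_th)² = (V_DD − V_GS)/R.
Let x = V_GS − 0.55. Then 2.75 x² + x − 6.94 = 0, giving x = 1.42 V (positive root), so V_GS = 1.97 V.
I_D = (V_DD − V_GS)/R = (7.49 − 1.97) / 3.37 = 1.64 mA.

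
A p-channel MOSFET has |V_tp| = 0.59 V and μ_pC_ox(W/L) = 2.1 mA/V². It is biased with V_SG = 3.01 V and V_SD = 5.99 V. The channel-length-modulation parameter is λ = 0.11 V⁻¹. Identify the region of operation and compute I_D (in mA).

V_ov = V_SG − |V_tp| = 3.01 − 0.59 = 2.42 V.
Since V_SD = 5.99 V ≥ V_ov = 2.42 V, the device is in saturation.
I_D = ½ k_p V_ov² (1 + λ V_SD) = 0.5 × 2.1 × 2.42² × (1 + 0.11 × 5.99) = 10.2 mA.

Saturation; I_D = 10.2 mA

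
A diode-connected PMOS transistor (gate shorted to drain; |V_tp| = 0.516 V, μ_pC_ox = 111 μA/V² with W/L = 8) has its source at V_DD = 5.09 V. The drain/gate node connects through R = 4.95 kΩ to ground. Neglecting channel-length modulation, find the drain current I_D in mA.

With gate tied to drain, V_SG = V_SD ≥ V_SG − |V_tp|, so the device is in saturation.
k_p = μ_pC_ox · (W/L) = 0.888 mA/V².
KCL at the drain: ½ k_p (V_SG − |V_tp|)² = (V_DD − V_SG)/R.
Let x = V_SG − 0.516. Then 2.2 x² + x − 4.574 = 0, giving x = 1.23 V (positive root), so V_SG = 1.75 V.
I_D = (V_DD − V_SG)/R = (5.09 − 1.75) / 4.95 = 0.675 mA.

I_D = 0.675 mA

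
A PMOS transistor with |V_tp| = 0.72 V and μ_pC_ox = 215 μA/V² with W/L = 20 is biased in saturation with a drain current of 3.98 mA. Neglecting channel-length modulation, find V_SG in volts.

k_p = μ_pC_ox · (W/L) = 4.3 mA/V².
In saturation I_D = ½ k_p (V_SG − |V_tp|)², so V_SG − |V_tp| = √(2 I_D / k_p) = √(2 × 3.98 / 4.3) = 1.36 V.
V_SG = 0.72 + 1.36 = 2.08 V.

V_SG = 2.08 V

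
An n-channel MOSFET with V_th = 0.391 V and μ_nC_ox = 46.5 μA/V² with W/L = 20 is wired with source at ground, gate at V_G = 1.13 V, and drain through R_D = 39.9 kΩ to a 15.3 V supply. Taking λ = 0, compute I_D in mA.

I_D = 0.254 mA

V_GS = V_G = 1.13 V, so V_ov = 1.13 − 0.391 = 0.739 V.
k_n = μ_nC_ox · (W/L) = 0.93 mA/V².
Assume saturation: I_D = ½ k_n V_ov² = 0.5 × 0.93 × 0.739² = 0.254 mA, giving V_DS = V_DD − I_D R_D = 15.3 − 0.254 × 39.9 = 5.17 V.
V_DS = 5.17 V ≥ V_ov = 0.739 V, confirming saturation.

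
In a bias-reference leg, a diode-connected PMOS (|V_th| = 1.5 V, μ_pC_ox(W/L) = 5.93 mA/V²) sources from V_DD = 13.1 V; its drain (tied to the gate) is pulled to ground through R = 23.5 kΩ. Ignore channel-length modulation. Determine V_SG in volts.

With gate tied to drain, V_SG = V_SD ≥ V_SG − |V_th|, so the device is in saturation.
KCL at the drain: ½ k_p (V_SG − |V_th|)² = (V_DD − V_SG)/R.
Let x = V_SG − 1.5. Then 69.7 x² + x − 11.6 = 0, giving x = 0.401 V (positive root), so V_SG = 1.9 V.
I_D = (V_DD − V_SG)/R = (13.1 − 1.9) / 23.5 = 0.477 mA.

V_SG = 1.90 V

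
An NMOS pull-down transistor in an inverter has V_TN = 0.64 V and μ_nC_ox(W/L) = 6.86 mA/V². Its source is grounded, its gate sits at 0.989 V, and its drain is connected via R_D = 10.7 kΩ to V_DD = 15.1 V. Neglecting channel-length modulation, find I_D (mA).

I_D = 0.418 mA

V_GS = V_G = 0.989 V, so V_ov = 0.989 − 0.64 = 0.349 V.
Assume saturation: I_D = ½ k_n V_ov² = 0.5 × 6.86 × 0.349² = 0.418 mA, giving V_DS = V_DD − I_D R_D = 15.1 − 0.418 × 10.7 = 10.6 V.
V_DS = 10.6 V ≥ V_ov = 0.349 V, confirming saturation.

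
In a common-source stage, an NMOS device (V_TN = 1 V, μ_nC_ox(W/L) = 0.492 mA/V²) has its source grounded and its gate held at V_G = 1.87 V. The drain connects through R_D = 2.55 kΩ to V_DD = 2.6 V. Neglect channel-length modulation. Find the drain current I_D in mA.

I_D = 0.186 mA

V_GS = V_G = 1.87 V, so V_ov = 1.87 − 1 = 0.87 V.
Assume saturation: I_D = ½ k_n V_ov² = 0.5 × 0.492 × 0.87² = 0.186 mA, giving V_DS = V_DD − I_D R_D = 2.6 − 0.186 × 2.55 = 2.13 V.
V_DS = 2.13 V ≥ V_ov = 0.87 V, confirming saturation.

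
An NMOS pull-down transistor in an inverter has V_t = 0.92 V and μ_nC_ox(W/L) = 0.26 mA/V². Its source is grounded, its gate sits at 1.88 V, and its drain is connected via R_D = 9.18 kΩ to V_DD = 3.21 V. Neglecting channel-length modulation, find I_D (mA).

I_D = 0.120 mA

V_GS = V_G = 1.88 V, so V_ov = 1.88 − 0.92 = 0.96 V.
Assume saturation: I_D = ½ k_n V_ov² = 0.5 × 0.26 × 0.96² = 0.12 mA, giving V_DS = V_DD − I_D R_D = 3.21 − 0.12 × 9.18 = 2.11 V.
V_DS = 2.11 V ≥ V_ov = 0.96 V, confirming saturation.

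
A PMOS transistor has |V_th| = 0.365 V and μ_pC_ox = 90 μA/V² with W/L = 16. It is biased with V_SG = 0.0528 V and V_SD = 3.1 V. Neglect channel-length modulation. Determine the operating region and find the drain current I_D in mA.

Cutoff; I_D = 0 mA

V_SG = 0.0528 V < |V_th| = 0.365 V, so the transistor is in cutoff.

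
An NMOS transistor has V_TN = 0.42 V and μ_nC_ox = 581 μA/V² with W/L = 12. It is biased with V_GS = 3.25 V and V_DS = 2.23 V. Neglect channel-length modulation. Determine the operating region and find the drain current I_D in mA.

Triode; I_D = 26.7 mA

k_n = μ_nC_ox · (W/L) = 6.972 mA/V².
V_ov = V_GS − V_TN = 3.25 − 0.42 = 2.83 V.
Since V_DS = 2.23 V < V_ov = 2.83 V, the device is in the triode region.
I_D = k_n [V_ov · V_DS − ½ V_DS²] = 6.972 × [2.83 × 2.23 − 0.5 × 2.23²] = 26.7 mA.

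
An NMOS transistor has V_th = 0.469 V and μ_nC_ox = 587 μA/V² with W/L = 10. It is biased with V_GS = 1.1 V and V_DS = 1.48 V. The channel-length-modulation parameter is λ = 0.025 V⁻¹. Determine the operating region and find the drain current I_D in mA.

Saturation; I_D = 1.21 mA

k_n = μ_nC_ox · (W/L) = 5.87 mA/V².
V_ov = V_GS − V_th = 1.1 − 0.469 = 0.631 V.
Since V_DS = 1.48 V ≥ V_ov = 0.631 V, the device is in saturation.
I_D = ½ k_n V_ov² (1 + λ V_DS) = 0.5 × 5.87 × 0.631² × (1 + 0.025 × 1.48) = 1.21 mA.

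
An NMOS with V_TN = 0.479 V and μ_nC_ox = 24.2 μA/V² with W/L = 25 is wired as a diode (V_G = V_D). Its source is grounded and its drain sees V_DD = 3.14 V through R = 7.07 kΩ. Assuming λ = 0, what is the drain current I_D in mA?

I_D = 0.248 mA

With gate tied to drain, V_GS = V_DS ≥ V_GS − V_TN, so the device is in saturation.
k_n = μ_nC_ox · (W/L) = 0.605 mA/V².
KCL at the drain: ½ k_n (V_GS − V_TN)² = (V_DD − V_GS)/R.
Let x = V_GS − 0.479. Then 2.14 x² + x − 2.661 = 0, giving x = 0.906 V (positive root), so V_GS = 1.38 V.
I_D = (V_DD − V_GS)/R = (3.14 − 1.38) / 7.07 = 0.248 mA.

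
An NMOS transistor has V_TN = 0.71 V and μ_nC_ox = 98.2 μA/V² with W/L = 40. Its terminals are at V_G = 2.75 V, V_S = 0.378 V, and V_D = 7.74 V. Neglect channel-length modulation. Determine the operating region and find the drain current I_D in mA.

V_GS = V_G − V_S = 2.75 − 0.378 = 2.37 V; V_DS = V_D − V_S = 7.74 − 0.378 = 7.36 V.
k_n = μ_nC_ox · (W/L) = 3.928 mA/V².
V_ov = V_GS − V_TN = 2.37 − 0.71 = 1.66 V.
Since V_DS = 7.36 V ≥ V_ov = 1.66 V, the device is in saturation.
I_D = ½ k_n V_ov² = 0.5 × 3.928 × 1.66² = 5.43 mA.

Saturation; I_D = 5.43 mA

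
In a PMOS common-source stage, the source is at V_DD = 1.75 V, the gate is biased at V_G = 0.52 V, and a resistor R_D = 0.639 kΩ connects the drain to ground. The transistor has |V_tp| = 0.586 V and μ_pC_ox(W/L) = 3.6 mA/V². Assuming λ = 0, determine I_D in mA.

V_SG = V_DD − V_G = 1.75 − 0.52 = 1.23 V, so V_ov = 1.23 − 0.586 = 0.644 V.
Assume saturation: I_D = ½ k_p V_ov² = 0.5 × 3.6 × 0.644² = 0.747 mA, giving V_SD = V_DD − I_D R_D = 1.75 − 0.747 × 0.639 = 1.27 V.
V_SD = 1.27 V ≥ V_ov = 0.644 V, confirming saturation.

I_D = 0.747 mA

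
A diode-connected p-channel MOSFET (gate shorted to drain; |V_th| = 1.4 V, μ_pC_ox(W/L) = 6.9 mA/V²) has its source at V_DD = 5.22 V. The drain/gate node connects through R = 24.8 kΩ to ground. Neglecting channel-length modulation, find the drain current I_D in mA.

With gate tied to drain, V_SG = V_SD ≥ V_SG − |V_th|, so the device is in saturation.
KCL at the drain: ½ k_p (V_SG − |V_th|)² = (V_DD − V_SG)/R.
Let x = V_SG − 1.4. Then 85.6 x² + x − 3.82 = 0, giving x = 0.206 V (positive root), so V_SG = 1.61 V.
I_D = (V_DD − V_SG)/R = (5.22 − 1.61) / 24.8 = 0.146 mA.

I_D = 0.146 mA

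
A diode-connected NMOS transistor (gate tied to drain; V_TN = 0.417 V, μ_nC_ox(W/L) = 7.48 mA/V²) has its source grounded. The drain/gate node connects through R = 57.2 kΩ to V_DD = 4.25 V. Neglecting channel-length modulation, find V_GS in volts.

V_GS = 0.549 V

With gate tied to drain, V_GS = V_DS ≥ V_GS − V_TN, so the device is in saturation.
KCL at the drain: ½ k_n (V_GS − V_TN)² = (V_DD − V_GS)/R.
Let x = V_GS − 0.417. Then 214 x² + x − 3.833 = 0, giving x = 0.132 V (positive root), so V_GS = 0.549 V.
I_D = (V_DD − V_GS)/R = (4.25 − 0.549) / 57.2 = 0.0647 mA.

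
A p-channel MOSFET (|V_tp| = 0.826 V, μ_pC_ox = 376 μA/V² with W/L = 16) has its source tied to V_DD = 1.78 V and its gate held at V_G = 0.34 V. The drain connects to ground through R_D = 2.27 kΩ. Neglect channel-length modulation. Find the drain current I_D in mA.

V_SG = V_DD − V_G = 1.78 − 0.34 = 1.44 V, so V_ov = 1.44 − 0.826 = 0.614 V.
k_p = μ_pC_ox · (W/L) = 6.016 mA/V².
Assume saturation: I_D = ½ k_p V_ov² = 0.5 × 6.016 × 0.614² = 1.13 mA, giving V_SD = V_DD − I_D R_D = 1.78 − 1.13 × 2.27 = -0.794 V.
But -0.794 V < V_ov = 0.614 V, so the device is actually in triode.
In triode I_D = k_p[V_ov V_SD − ½ V_SD²] and I_D = (V_DD − V_SD)/R_D. Equating: 6.83 V_SD² − 9.385 V_SD + 1.78 = 0, giving V_SD = 0.227 V (the root below V_ov).
I_D = (1.78 − 0.227) / 2.27 = 0.684 mA.

I_D = 0.684 mA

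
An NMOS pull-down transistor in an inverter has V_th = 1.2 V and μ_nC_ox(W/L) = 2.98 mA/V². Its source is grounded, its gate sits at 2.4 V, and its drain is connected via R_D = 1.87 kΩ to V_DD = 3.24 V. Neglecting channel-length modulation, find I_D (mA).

V_GS = V_G = 2.4 V, so V_ov = 2.4 − 1.2 = 1.2 V.
Assume saturation: I_D = ½ k_n V_ov² = 0.5 × 2.98 × 1.2² = 2.15 mA, giving V_DS = V_DD − I_D R_D = 3.24 − 2.15 × 1.87 = -0.772 V.
But -0.772 V < V_ov = 1.2 V, so the device is actually in triode.
In triode I_D = k_n[V_ov V_DS − ½ V_DS²] and I_D = (V_DD − V_DS)/R_D. Equating: 2.79 V_DS² − 7.687 V_DS + 3.24 = 0, giving V_DS = 0.519 V (the root below V_ov).
I_D = (3.24 − 0.519) / 1.87 = 1.45 mA.

I_D = 1.45 mA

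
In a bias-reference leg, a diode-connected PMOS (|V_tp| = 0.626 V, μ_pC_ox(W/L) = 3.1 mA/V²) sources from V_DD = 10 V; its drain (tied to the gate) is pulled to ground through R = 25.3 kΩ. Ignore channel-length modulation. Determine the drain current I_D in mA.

I_D = 0.352 mA

With gate tied to drain, V_SG = V_SD ≥ V_SG − |V_tp|, so the device is in saturation.
KCL at the drain: ½ k_p (V_SG − |V_tp|)² = (V_DD − V_SG)/R.
Let x = V_SG − 0.626. Then 39.2 x² + x − 9.374 = 0, giving x = 0.476 V (positive root), so V_SG = 1.1 V.
I_D = (V_DD − V_SG)/R = (10 − 1.1) / 25.3 = 0.352 mA.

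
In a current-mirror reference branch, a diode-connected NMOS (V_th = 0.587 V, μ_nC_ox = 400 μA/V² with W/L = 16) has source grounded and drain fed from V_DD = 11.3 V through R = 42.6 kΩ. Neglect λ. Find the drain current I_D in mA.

I_D = 0.245 mA

With gate tied to drain, V_GS = V_DS ≥ V_GS − V_th, so the device is in saturation.
k_n = μ_nC_ox · (W/L) = 6.4 mA/V².
KCL at the drain: ½ k_n (V_GS − V_th)² = (V_DD − V_GS)/R.
Let x = V_GS − 0.587. Then 136 x² + x − 10.71 = 0, giving x = 0.277 V (positive root), so V_GS = 0.864 V.
I_D = (V_DD − V_GS)/R = (11.3 − 0.864) / 42.6 = 0.245 mA.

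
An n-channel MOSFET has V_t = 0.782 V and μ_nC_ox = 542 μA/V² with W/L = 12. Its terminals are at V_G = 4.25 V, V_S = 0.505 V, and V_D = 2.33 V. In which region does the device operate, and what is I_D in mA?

V_GS = V_G − V_S = 4.25 − 0.505 = 3.75 V; V_DS = V_D − V_S = 2.33 − 0.505 = 1.83 V.
k_n = μ_nC_ox · (W/L) = 6.504 mA/V².
V_ov = V_GS − V_t = 3.75 − 0.782 = 2.96 V.
Since V_DS = 1.83 V < V_ov = 2.96 V, the device is in the triode region.
I_D = k_n [V_ov · V_DS − ½ V_DS²] = 6.504 × [2.96 × 1.83 − 0.5 × 1.83²] = 24.3 mA.

Triode; I_D = 24.3 mA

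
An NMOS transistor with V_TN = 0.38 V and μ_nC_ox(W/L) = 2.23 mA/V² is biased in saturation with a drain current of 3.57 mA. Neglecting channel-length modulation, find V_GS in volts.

In saturation I_D = ½ k_n (V_GS − V_TN)², so V_GS − V_TN = √(2 I_D / k_n) = √(2 × 3.57 / 2.23) = 1.79 V.
V_GS = 0.38 + 1.79 = 2.17 V.

V_GS = 2.17 V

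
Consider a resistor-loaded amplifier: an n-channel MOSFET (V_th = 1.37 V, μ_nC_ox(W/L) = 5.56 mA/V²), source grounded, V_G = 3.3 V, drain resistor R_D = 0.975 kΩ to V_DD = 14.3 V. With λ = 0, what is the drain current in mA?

I_D = 10.4 mA

V_GS = V_G = 3.3 V, so V_ov = 3.3 − 1.37 = 1.93 V.
Assume saturation: I_D = ½ k_n V_ov² = 0.5 × 5.56 × 1.93² = 10.4 mA, giving V_DS = V_DD − I_D R_D = 14.3 − 10.4 × 0.975 = 4.2 V.
V_DS = 4.2 V ≥ V_ov = 1.93 V, confirming saturation.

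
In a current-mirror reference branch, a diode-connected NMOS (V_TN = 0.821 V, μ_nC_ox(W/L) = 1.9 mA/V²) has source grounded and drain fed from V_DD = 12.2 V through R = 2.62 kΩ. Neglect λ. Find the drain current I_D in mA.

With gate tied to drain, V_GS = V_DS ≥ V_GS − V_TN, so the device is in saturation.
KCL at the drain: ½ k_n (V_GS − V_TN)² = (V_DD − V_GS)/R.
Let x = V_GS − 0.821. Then 2.49 x² + x − 11.38 = 0, giving x = 1.95 V (positive root), so V_GS = 2.77 V.
I_D = (V_DD − V_GS)/R = (12.2 − 2.77) / 2.62 = 3.6 mA.

I_D = 3.60 mA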